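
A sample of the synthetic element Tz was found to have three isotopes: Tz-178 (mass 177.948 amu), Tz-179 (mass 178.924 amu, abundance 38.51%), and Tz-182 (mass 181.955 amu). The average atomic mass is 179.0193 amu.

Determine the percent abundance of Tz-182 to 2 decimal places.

17.36%

Let x and y be the fractions of Tz-178 and Tz-182. Then x + y = 1 − 0.3851 = 0.6149 and 177.948x + 181.955y = 179.0193 − 0.3851×178.924 = 110.1156676.
Substituting: 177.948x + 181.955(0.6149 − x) = 110.1156676
(177.948 − 181.955)x = -1.7684619  ⇒  x = 0.44134, y = 0.17356
Tz-178: 44.13%, Tz-182: 17.36%.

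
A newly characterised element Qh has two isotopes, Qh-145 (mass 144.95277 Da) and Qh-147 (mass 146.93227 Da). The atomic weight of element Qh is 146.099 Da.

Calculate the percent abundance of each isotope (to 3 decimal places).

With x = fraction of Qh-145 (so Qh-147 is 1 − x):
144.95277·x + 146.93227·(1 − x) = 146.099
(144.95277 − 146.93227)·x = 146.099 − 146.93227
x = -0.83327 / -1.97950 = 0.42095 → 42.095% Qh-145, 57.905% Qh-147.

Qh-145: 42.095%, Qh-147: 57.905%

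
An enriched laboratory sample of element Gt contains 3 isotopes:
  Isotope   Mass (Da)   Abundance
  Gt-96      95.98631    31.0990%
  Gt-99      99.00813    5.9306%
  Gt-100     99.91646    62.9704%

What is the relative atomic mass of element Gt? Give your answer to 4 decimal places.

The abundance-weighted mean is 0.310990 × 95.98631 + 0.059306 × 99.00813 + 0.629704 × 99.91646
= 29.850783 + 5.871776 + 62.917795 = 98.640354 Da

98.6404 Da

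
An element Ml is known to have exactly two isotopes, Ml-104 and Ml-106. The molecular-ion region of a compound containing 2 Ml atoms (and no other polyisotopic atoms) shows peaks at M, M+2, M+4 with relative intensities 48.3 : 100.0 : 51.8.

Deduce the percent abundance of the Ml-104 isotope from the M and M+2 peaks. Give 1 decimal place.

Write p for the Ml-104 fraction. I(M+2)/I(M) = [C(2,1)·p^1·(1−p)] / p^2 = 2·(1−p)/p = 100.0/48.3 = 2.0704
(1−p)/p = 2.0704/2 = 1.0352  ⇒  p = 1/(1 + 1.0352) = 0.4914
Ml-104: 49.1%, Ml-106: 50.9%.

49.1%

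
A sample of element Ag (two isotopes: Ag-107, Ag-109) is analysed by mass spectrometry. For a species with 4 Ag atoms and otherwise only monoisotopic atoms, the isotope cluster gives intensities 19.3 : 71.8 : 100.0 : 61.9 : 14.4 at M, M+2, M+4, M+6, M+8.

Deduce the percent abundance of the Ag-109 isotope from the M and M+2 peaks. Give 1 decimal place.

Let p = fractional abundance of Ag-107. I(M+2)/I(M) = [C(4,1)·p^3·(1−p)] / p^4 = 4·(1−p)/p = 71.8/19.3 = 3.7202
(1−p)/p = 3.7202/4 = 0.9301  ⇒  p = 1/(1 + 0.9301) = 0.5181
Ag-107: 51.8%, Ag-109: 48.2%.

48.2%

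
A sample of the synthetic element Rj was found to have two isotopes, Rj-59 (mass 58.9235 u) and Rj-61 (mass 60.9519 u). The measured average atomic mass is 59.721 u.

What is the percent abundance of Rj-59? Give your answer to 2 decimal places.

60.68%

Writing the weighted mean with unknown fraction x of Rj-59:
58.9235·x + 60.9519·(1 − x) = 59.721
(58.9235 − 60.9519)·x = 59.721 − 60.9519
x = -1.2309 / -2.0284 = 0.60683 → 60.68% Rj-59, 39.32% Rj-61.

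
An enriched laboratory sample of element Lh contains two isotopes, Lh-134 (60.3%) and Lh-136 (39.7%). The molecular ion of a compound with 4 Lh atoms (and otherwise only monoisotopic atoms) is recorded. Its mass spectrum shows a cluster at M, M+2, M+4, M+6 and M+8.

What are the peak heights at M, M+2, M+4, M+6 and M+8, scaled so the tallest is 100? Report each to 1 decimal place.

38.0 : 100.0 : 98.8 : 43.3 : 7.1

Expanding (0.603 + 0.397)^4:
P(M) = 0.603^4 = 0.132212
P(M+2) = 4 × 0.603^3 × 0.397^1 = 0.348179
P(M+4) = 6 × 0.603^2 × 0.397^2 = 0.343848
P(M+6) = 4 × 0.603^1 × 0.397^3 = 0.150921
P(M+8) = 0.397^4 = 0.024841
The M+2 peak is largest (0.348179); scaling to 100 gives 38.0 : 100.0 : 98.8 : 43.3 : 7.1.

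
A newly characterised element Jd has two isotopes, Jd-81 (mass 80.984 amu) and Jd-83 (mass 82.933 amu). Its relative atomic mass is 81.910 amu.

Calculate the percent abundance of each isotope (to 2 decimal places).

Jd-81: 52.49%, Jd-83: 47.51%

With x = fraction of Jd-81 (so Jd-83 is 1 − x):
80.984·x + 82.933·(1 − x) = 81.910
(80.984 − 82.933)·x = 81.910 − 82.933
x = -1.023 / -1.949 = 0.52488 → 52.49% Jd-81, 47.51% Jd-83.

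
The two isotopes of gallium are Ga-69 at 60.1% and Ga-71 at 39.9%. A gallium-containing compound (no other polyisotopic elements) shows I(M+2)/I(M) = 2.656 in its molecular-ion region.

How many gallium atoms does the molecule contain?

4

For n independent Ga atoms, I(M+2)/I(M) = n · (abundance Ga-71) / (abundance Ga-69) = n · 0.399/0.601.
n = 2.656 × 0.601/0.399 = 4.00 ≈ 4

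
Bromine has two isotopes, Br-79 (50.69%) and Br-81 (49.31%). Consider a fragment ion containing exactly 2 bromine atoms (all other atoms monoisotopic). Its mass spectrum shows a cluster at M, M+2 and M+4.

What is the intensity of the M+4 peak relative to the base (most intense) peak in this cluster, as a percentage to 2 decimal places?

Binomial terms of (0.5069 + 0.4931)^2: M 0.2569, M+2 0.4999, M+4 0.2431 → M+2 is the base peak.
P(M+2) = C(2,1) × 0.5069^1 × 0.4931^1 = 2 × 0.5069 × 0.4931 = 0.499905 (base)
P(M+4) = C(2,2) × 0.5069^0 × 0.4931^2 = 1 × 1.0000 × 0.24314761 = 0.243148
Relative intensity = 0.243148 / 0.499905 × 100 = 48.64

48.64%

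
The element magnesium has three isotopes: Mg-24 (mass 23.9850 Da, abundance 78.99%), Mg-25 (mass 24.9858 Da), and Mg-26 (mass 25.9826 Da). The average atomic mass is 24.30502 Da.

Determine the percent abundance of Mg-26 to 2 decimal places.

The remaining 21.01% is split between Mg-25 (fraction x) and Mg-26 (fraction 0.2101 − x).
Substituting: 24.9858x + 25.9826(0.2101 − x) = 5.3592685
(24.9858 − 25.9826)x = -0.09967576  ⇒  x = 0.10000, y = 0.11010
Mg-25: 10.00%, Mg-26: 11.01%.

11.01%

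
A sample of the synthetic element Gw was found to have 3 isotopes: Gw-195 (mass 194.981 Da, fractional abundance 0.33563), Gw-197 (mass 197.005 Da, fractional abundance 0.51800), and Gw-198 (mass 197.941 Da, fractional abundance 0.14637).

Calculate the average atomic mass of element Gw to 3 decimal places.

196.463 Da

Weight each isotope mass by its fractional abundance: 0.33563 × 194.981 + 0.51800 × 197.005 + 0.14637 × 197.941
= 65.4415 + 102.0486 + 28.9726 = 196.4627 Da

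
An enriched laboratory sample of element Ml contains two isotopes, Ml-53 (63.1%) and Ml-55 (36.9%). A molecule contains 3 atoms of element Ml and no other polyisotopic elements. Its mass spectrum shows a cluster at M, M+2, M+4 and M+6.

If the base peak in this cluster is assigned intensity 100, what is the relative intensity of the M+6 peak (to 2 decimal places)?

(0.631 + 0.369)^3 gives M 0.2512, M+2 0.4408, M+4 0.2578, M+6 0.0502; the largest is M+2.
P(M+2) = C(3,1) × 0.631^2 × 0.369^1 = 3 × 0.398161 × 0.3690 = 0.440764 (base)
P(M+6) = C(3,3) × 0.631^0 × 0.369^3 = 1 × 1.0000 × 0.05024341 = 0.050243
Relative intensity = 0.050243 / 0.440764 × 100 = 11.40

11.40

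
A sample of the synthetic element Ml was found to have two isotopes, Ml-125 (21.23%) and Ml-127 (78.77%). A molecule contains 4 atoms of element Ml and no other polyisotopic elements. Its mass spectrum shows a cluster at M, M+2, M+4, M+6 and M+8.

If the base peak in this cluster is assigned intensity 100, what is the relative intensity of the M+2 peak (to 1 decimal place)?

7.3

Binomial terms of (0.2123 + 0.7877)^4: M 0.0020, M+2 0.0301, M+4 0.1678, M+6 0.4150, M+8 0.3850 → M+6 is the base peak.
P(M+6) = C(4,3) × 0.2123^1 × 0.7877^3 = 4 × 0.2123 × 0.48874524 = 0.415042 (base)
P(M+2) = C(4,1) × 0.2123^3 × 0.7877^1 = 4 × 0.00956863 × 0.7877 = 0.030149
Relative intensity = 0.030149 / 0.415042 × 100 = 7.3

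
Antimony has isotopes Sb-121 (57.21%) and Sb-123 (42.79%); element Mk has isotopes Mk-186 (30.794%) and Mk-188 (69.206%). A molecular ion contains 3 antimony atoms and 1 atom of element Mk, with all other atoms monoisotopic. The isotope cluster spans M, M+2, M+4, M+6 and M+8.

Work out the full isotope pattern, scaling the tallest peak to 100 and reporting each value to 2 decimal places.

Antimony pattern (n=3): 0.18724742 : 0.42015297 : 0.3142518 : 0.07834781
Element Mk pattern (n=1): 0.30794 : 0.69206
Convolve the two distributions (both contribute in 2-u steps):
  M: 0.18724742×0.30794 = 0.057661
  M+2: 0.18724742×0.69206 + 0.42015297×0.30794 = 0.258968
  M+4: 0.42015297×0.69206 + 0.3142518×0.30794 = 0.387542
  M+6: 0.3142518×0.69206 + 0.07834781×0.30794 = 0.241608
  M+8: 0.07834781×0.69206 = 0.054221
Scale to base peak (0.387542) = 100: 14.88 : 66.82 : 100.00 : 62.34 : 13.99

14.88 : 66.82 : 100.00 : 62.34 : 13.99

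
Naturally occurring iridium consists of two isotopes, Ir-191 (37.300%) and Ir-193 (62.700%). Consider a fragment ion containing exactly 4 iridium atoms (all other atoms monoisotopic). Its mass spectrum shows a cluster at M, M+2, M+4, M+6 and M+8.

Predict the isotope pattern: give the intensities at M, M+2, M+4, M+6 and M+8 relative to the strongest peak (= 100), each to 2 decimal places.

5.26 : 35.39 : 89.23 : 100.00 : 42.02

Expanding (0.37300 + 0.62700)^4:
P(M) = 0.37300^4 = 0.019357
P(M+2) = 4 × 0.37300^3 × 0.62700^1 = 0.130153
P(M+4) = 6 × 0.37300^2 × 0.62700^2 = 0.328174
P(M+6) = 4 × 0.37300^1 × 0.62700^3 = 0.367766
P(M+8) = 0.62700^4 = 0.154550
The M+6 peak is largest (0.367766); scaling to 100 gives 5.26 : 35.39 : 89.23 : 100.00 : 42.02.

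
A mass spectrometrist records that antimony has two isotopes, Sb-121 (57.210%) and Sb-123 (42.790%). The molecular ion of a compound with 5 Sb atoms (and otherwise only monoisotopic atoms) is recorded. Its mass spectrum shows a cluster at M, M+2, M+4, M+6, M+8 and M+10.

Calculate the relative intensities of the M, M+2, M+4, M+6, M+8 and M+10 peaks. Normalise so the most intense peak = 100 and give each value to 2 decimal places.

17.88 : 66.85 : 100.00 : 74.79 : 27.97 : 4.18

Expanding (0.57210 + 0.42790)^5:
P(M) = 0.57210^5 = 0.061286
P(M+2) = 5 × 0.57210^4 × 0.42790^1 = 0.229192
P(M+4) = 10 × 0.57210^3 × 0.42790^2 = 0.342847
P(M+6) = 10 × 0.57210^2 × 0.42790^3 = 0.256431
P(M+8) = 5 × 0.57210^1 × 0.42790^4 = 0.095898
P(M+10) = 0.42790^5 = 0.014345
The M+4 peak is largest (0.342847); scaling to 100 gives 17.88 : 66.85 : 100.00 : 74.79 : 27.97 : 4.18.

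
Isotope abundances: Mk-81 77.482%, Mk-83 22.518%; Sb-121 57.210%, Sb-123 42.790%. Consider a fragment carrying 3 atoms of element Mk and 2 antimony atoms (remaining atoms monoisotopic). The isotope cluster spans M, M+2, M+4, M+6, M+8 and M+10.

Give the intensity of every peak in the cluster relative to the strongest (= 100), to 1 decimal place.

42.2 : 100.0 : 89.4 : 37.6 : 7.5 : 0.6

Element Mk pattern (n=3): 0.46516011 : 0.40555776 : 0.11786414 : 0.01141798
Antimony pattern (n=2): 0.32729841 : 0.48960318 : 0.18309841
Convolve the two distributions (both contribute in 2-u steps):
  M: 0.46516011×0.32729841 = 0.152246
  M+2: 0.46516011×0.48960318 + 0.40555776×0.32729841 = 0.360482
  M+4: 0.46516011×0.18309841 + 0.40555776×0.48960318 + 0.11786414×0.32729841 = 0.322309
  M+6: 0.40555776×0.18309841 + 0.11786414×0.48960318 + 0.01141798×0.32729841 = 0.135701
  M+8: 0.11786414×0.18309841 + 0.01141798×0.48960318 = 0.027171
  M+10: 0.01141798×0.18309841 = 0.002091
Scale to base peak (0.360482) = 100: 42.2 : 100.0 : 89.4 : 37.6 : 7.5 : 0.6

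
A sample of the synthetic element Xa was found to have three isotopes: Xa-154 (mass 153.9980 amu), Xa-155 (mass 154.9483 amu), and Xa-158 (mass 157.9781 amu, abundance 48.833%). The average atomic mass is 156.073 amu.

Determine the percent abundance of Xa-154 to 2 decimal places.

The remaining 51.167% is split between Xa-154 (fraction x) and Xa-155 (fraction 0.51167 − x).
Substituting: 153.9980x + 154.9483(0.51167 − x) = 78.927554427
(153.9980 − 154.9483)x = -0.354842234  ⇒  x = 0.37340, y = 0.13827
Xa-154: 37.34%, Xa-155: 13.83%.

37.34%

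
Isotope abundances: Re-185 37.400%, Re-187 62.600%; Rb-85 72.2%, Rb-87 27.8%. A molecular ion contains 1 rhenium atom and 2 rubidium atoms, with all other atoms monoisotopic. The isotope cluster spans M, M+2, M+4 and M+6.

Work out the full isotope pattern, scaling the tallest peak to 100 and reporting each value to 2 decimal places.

Rhenium pattern (n=1): 0.3740 : 0.6260
Rubidium pattern (n=2): 0.521284 : 0.401432 : 0.077284
Convolve the two distributions (both contribute in 2-u steps):
  M: 0.3740×0.521284 = 0.194960
  M+2: 0.3740×0.401432 + 0.6260×0.521284 = 0.476459
  M+4: 0.3740×0.077284 + 0.6260×0.401432 = 0.280201
  M+6: 0.6260×0.077284 = 0.048380
Scale to base peak (0.476459) = 100: 40.92 : 100.00 : 58.81 : 10.15

40.92 : 100.00 : 58.81 : 10.15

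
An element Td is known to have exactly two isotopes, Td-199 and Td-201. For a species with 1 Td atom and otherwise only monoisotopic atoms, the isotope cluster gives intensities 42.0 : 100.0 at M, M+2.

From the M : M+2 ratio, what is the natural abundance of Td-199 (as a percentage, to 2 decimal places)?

29.58%

If p is the fraction of Td that is Td-199, then I(M+2)/I(M) = [C(1,1)·p^0·(1−p)] / p^1 = 1·(1−p)/p = 100.0/42.0 = 2.3810
(1−p)/p = 2.3810/1 = 2.3810  ⇒  p = 1/(1 + 2.3810) = 0.2958
Td-199: 29.58%, Td-201: 70.42%.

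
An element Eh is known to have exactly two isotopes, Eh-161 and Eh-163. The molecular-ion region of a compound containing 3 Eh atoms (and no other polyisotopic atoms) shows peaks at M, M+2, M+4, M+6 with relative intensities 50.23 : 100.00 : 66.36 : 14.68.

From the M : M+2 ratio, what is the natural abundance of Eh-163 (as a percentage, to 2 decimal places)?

Write p for the Eh-161 fraction. I(M+2)/I(M) = [C(3,1)·p^2·(1−p)] / p^3 = 3·(1−p)/p = 100.00/50.23 = 1.9908
(1−p)/p = 1.9908/3 = 0.6636  ⇒  p = 1/(1 + 0.6636) = 0.6011
Eh-161: 60.11%, Eh-163: 39.89%.

39.89%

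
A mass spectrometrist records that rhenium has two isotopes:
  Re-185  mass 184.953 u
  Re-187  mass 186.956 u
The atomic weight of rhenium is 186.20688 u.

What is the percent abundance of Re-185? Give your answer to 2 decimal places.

With x = fraction of Re-185 (so Re-187 is 1 − x):
184.953·x + 186.956·(1 − x) = 186.20688
(184.953 − 186.956)·x = 186.20688 − 186.956
x = -0.74912 / -2.003 = 0.37400 → 37.40% Re-185, 62.60% Re-187.

37.40%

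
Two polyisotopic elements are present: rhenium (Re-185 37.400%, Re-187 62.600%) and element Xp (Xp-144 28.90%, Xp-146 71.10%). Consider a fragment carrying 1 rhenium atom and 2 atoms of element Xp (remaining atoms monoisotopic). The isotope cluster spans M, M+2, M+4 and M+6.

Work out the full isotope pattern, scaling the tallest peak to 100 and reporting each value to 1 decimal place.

7.0 : 46.2 : 100.0 : 70.9

Rhenium pattern (n=1): 0.3740 : 0.6260
Element Xp pattern (n=2): 0.083521 : 0.410958 : 0.505521
Convolve the two distributions (both contribute in 2-u steps):
  M: 0.3740×0.083521 = 0.031237
  M+2: 0.3740×0.410958 + 0.6260×0.083521 = 0.205982
  M+4: 0.3740×0.505521 + 0.6260×0.410958 = 0.446325
  M+6: 0.6260×0.505521 = 0.316456
Scale to base peak (0.446325) = 100: 7.0 : 46.2 : 100.0 : 70.9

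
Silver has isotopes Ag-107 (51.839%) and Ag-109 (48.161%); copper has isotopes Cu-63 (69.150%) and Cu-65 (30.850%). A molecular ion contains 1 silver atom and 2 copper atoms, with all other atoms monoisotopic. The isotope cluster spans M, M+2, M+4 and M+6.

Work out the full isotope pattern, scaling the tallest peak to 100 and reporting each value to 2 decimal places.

Silver pattern (n=1): 0.51839 : 0.48161
Copper pattern (n=2): 0.47817225 : 0.4266555 : 0.09517225
Convolve the two distributions (both contribute in 2-u steps):
  M: 0.51839×0.47817225 = 0.247880
  M+2: 0.51839×0.4266555 + 0.48161×0.47817225 = 0.451466
  M+4: 0.51839×0.09517225 + 0.48161×0.4266555 = 0.254818
  M+6: 0.48161×0.09517225 = 0.045836
Scale to base peak (0.451466) = 100: 54.91 : 100.00 : 56.44 : 10.15

54.91 : 100.00 : 56.44 : 10.15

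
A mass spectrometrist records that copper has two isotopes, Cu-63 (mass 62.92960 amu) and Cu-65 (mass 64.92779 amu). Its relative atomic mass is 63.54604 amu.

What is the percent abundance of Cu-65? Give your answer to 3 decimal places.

With x = fraction of Cu-63 (so Cu-65 is 1 − x):
62.92960·x + 64.92779·(1 − x) = 63.54604
(62.92960 − 64.92779)·x = 63.54604 − 64.92779
x = -1.38175 / -1.99819 = 0.69150 → 69.150% Cu-63, 30.850% Cu-65.

30.850%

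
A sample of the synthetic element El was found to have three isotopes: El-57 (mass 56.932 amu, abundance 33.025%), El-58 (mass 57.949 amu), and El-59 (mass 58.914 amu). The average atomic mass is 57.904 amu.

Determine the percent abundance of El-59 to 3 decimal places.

The remaining 66.975% is split between El-58 (fraction x) and El-59 (fraction 0.66975 − x).
Substituting: 57.949x + 58.914(0.66975 − x) = 39.102207
(57.949 − 58.914)x = -0.3554445  ⇒  x = 0.36834, y = 0.30141
El-58: 36.834%, El-59: 30.141%.

30.141%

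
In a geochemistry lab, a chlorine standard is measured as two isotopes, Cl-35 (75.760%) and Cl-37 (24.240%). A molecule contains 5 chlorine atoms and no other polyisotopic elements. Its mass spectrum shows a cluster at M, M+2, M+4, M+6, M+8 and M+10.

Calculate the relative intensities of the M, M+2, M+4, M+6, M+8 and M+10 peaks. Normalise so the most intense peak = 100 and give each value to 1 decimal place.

Each Cl atom is independently Cl-35 (p = 0.75760) or Cl-37 (q = 0.24240); the cluster is the binomial expansion (p + q)^5.
P(M) = 0.75760^5 = 0.249574
P(M+2) = 5 × 0.75760^4 × 0.24240^1 = 0.399266
P(M+4) = 10 × 0.75760^3 × 0.24240^2 = 0.255497
P(M+6) = 10 × 0.75760^2 × 0.24240^3 = 0.081748
P(M+8) = 5 × 0.75760^1 × 0.24240^4 = 0.013078
P(M+10) = 0.24240^5 = 0.000837
The M+2 peak is largest (0.399266); scaling to 100 gives 62.5 : 100.0 : 64.0 : 20.5 : 3.3 : 0.2.

62.5 : 100.0 : 64.0 : 20.5 : 3.3 : 0.2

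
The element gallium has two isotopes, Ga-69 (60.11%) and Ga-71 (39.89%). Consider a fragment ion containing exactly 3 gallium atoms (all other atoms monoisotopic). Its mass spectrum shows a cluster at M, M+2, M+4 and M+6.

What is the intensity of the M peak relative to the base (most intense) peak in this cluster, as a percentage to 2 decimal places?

50.23%

Term probabilities: M 0.2172, M+2 0.4324, M+4 0.2869, M+6 0.0635. Base peak = M+2.
P(M+2) = C(3,1) × 0.6011^2 × 0.3989^1 = 3 × 0.36132121 × 0.3989 = 0.432393 (base)
P(M) = C(3,0) × 0.6011^3 × 0.3989^0 = 1 × 0.21719018 × 1.0000 = 0.217190
Relative intensity = 0.217190 / 0.432393 × 100 = 50.23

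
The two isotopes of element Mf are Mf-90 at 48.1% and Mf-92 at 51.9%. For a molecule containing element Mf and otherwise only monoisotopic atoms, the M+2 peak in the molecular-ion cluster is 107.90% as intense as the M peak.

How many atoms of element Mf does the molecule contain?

1

For n independent Mf atoms, I(M+2)/I(M) = n · (abundance Mf-92) / (abundance Mf-90) = n · 0.519/0.481.
n = 1.0790 × 0.481/0.519 = 1.00 ≈ 1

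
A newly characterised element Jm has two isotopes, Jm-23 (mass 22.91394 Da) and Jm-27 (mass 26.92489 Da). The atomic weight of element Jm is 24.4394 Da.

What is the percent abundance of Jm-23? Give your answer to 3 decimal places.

Writing the weighted mean with unknown fraction x of Jm-23:
22.91394·x + 26.92489·(1 − x) = 24.4394
(22.91394 − 26.92489)·x = 24.4394 − 26.92489
x = -2.48549 / -4.01095 = 0.61968 → 61.968% Jm-23, 38.032% Jm-27.

61.968%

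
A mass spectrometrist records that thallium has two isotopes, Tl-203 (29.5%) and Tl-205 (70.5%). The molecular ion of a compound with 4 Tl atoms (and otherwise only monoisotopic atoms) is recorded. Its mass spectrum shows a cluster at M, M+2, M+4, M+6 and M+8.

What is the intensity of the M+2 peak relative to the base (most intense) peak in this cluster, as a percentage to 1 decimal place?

17.5%

(0.295 + 0.705)^4 gives M 0.0076, M+2 0.0724, M+4 0.2595, M+6 0.4135, M+8 0.2470; the largest is M+6.
P(M+6) = C(4,3) × 0.295^1 × 0.705^3 = 4 × 0.2950 × 0.35040263 = 0.413475 (base)
P(M+2) = C(4,1) × 0.295^3 × 0.705^1 = 4 × 0.02567237 × 0.7050 = 0.072396
Relative intensity = 0.072396 / 0.413475 × 100 = 17.5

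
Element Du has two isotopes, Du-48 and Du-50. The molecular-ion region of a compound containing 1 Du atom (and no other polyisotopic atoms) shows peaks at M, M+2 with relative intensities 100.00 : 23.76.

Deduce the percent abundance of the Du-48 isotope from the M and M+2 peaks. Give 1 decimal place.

Write p for the Du-48 fraction. I(M+2)/I(M) = [C(1,1)·p^0·(1−p)] / p^1 = 1·(1−p)/p = 23.76/100.00 = 0.2376
(1−p)/p = 0.2376/1 = 0.2376  ⇒  p = 1/(1 + 0.2376) = 0.8080
Du-48: 80.8%, Du-50: 19.2%.

80.8%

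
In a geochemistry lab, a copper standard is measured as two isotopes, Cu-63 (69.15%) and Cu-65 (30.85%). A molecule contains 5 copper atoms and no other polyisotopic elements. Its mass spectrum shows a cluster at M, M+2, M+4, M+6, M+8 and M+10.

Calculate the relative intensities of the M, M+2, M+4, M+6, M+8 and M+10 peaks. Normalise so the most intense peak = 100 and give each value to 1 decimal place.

44.8 : 100.0 : 89.2 : 39.8 : 8.9 : 0.8

Each Cu atom is independently Cu-63 (p = 0.6915) or Cu-65 (q = 0.3085); the cluster is the binomial expansion (p + q)^5.
P(M) = 0.6915^5 = 0.158111
P(M+2) = 5 × 0.6915^4 × 0.3085^1 = 0.352691
P(M+4) = 10 × 0.6915^3 × 0.3085^2 = 0.314693
P(M+6) = 10 × 0.6915^2 × 0.3085^3 = 0.140394
P(M+8) = 5 × 0.6915^1 × 0.3085^4 = 0.031317
P(M+10) = 0.3085^5 = 0.002794
The M+2 peak is largest (0.352691); scaling to 100 gives 44.8 : 100.0 : 89.2 : 39.8 : 8.9 : 0.8.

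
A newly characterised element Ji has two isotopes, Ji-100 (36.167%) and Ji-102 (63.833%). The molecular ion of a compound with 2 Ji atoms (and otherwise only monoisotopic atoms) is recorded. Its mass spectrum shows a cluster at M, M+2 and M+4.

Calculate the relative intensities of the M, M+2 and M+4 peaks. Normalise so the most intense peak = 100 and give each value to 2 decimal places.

Expanding (0.36167 + 0.63833)^2:
P(M) = 0.36167^2 = 0.130805
P(M+2) = 2 × 0.36167^1 × 0.63833^1 = 0.461730
P(M+4) = 0.63833^2 = 0.407465
The M+2 peak is largest (0.461730); scaling to 100 gives 28.33 : 100.00 : 88.25.

28.33 : 100.00 : 88.25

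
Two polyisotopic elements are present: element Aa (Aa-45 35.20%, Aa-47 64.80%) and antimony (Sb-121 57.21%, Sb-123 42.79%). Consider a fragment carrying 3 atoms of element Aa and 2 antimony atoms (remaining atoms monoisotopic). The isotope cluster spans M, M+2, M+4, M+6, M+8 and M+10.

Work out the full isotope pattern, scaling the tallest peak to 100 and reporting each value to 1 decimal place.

4.1 : 28.6 : 77.4 : 100.0 : 61.2 : 14.2

Element Aa pattern (n=3): 0.04361421 : 0.24086938 : 0.44341862 : 0.27209779
Antimony pattern (n=2): 0.32729841 : 0.48960318 : 0.18309841
Convolve the two distributions (both contribute in 2-u steps):
  M: 0.04361421×0.32729841 = 0.014275
  M+2: 0.04361421×0.48960318 + 0.24086938×0.32729841 = 0.100190
  M+4: 0.04361421×0.18309841 + 0.24086938×0.48960318 + 0.44341862×0.32729841 = 0.271046
  M+6: 0.24086938×0.18309841 + 0.44341862×0.48960318 + 0.27209779×0.32729841 = 0.350259
  M+8: 0.44341862×0.18309841 + 0.27209779×0.48960318 = 0.214409
  M+10: 0.27209779×0.18309841 = 0.049821
Scale to base peak (0.350259) = 100: 4.1 : 28.6 : 77.4 : 100.0 : 61.2 : 14.2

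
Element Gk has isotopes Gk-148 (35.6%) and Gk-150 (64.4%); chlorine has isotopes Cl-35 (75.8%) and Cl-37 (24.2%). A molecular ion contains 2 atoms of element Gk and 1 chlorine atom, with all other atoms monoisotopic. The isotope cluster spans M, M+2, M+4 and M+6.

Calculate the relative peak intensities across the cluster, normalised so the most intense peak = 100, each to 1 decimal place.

Element Gk pattern (n=2): 0.126736 : 0.458528 : 0.414736
Chlorine pattern (n=1): 0.7580 : 0.2420
Convolve the two distributions (both contribute in 2-u steps):
  M: 0.126736×0.7580 = 0.096066
  M+2: 0.126736×0.2420 + 0.458528×0.7580 = 0.378234
  M+4: 0.458528×0.2420 + 0.414736×0.7580 = 0.425334
  M+6: 0.414736×0.2420 = 0.100366
Scale to base peak (0.425334) = 100: 22.6 : 88.9 : 100.0 : 23.6

22.6 : 88.9 : 100.0 : 23.6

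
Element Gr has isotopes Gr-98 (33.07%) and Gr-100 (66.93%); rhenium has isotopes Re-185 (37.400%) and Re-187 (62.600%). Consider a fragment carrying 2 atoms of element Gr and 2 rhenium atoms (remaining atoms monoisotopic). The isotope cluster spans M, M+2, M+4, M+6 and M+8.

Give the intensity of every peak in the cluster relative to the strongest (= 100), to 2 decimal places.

Element Gr pattern (n=2): 0.10936249 : 0.44267502 : 0.44796249
Rhenium pattern (n=2): 0.139876 : 0.468248 : 0.391876
Convolve the two distributions (both contribute in 2-u steps):
  M: 0.10936249×0.139876 = 0.015297
  M+2: 0.10936249×0.468248 + 0.44267502×0.139876 = 0.113128
  M+4: 0.10936249×0.391876 + 0.44267502×0.468248 + 0.44796249×0.139876 = 0.312797
  M+6: 0.44267502×0.391876 + 0.44796249×0.468248 = 0.383231
  M+8: 0.44796249×0.391876 = 0.175546
Scale to base peak (0.383231) = 100: 3.99 : 29.52 : 81.62 : 100.00 : 45.81

3.99 : 29.52 : 81.62 : 100.00 : 45.81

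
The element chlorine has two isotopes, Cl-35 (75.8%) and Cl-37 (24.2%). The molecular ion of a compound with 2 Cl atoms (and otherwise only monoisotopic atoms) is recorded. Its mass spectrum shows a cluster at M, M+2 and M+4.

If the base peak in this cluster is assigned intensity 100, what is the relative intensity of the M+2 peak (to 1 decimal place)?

(0.758 + 0.242)^2 gives M 0.5746, M+2 0.3669, M+4 0.0586; the largest is M.
P(M) = C(2,0) × 0.758^2 × 0.242^0 = 1 × 0.574564 × 1.0000 = 0.574564 (base)
P(M+2) = C(2,1) × 0.758^1 × 0.242^1 = 2 × 0.7580 × 0.2420 = 0.366872
Relative intensity = 0.366872 / 0.574564 × 100 = 63.9

63.9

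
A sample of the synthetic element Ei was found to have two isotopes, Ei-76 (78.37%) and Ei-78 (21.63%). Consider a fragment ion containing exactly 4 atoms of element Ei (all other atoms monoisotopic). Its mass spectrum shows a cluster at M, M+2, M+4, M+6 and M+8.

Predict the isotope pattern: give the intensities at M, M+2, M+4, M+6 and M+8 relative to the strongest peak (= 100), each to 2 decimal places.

Each Ei atom is independently Ei-76 (p = 0.7837) or Ei-78 (q = 0.2163); the cluster is the binomial expansion (p + q)^4.
P(M) = 0.7837^4 = 0.377224
P(M+2) = 4 × 0.7837^3 × 0.2163^1 = 0.416453
P(M+4) = 6 × 0.7837^2 × 0.2163^2 = 0.172411
P(M+6) = 4 × 0.7837^1 × 0.2163^3 = 0.031723
P(M+8) = 0.2163^4 = 0.002189
The M+2 peak is largest (0.416453); scaling to 100 gives 90.58 : 100.00 : 41.40 : 7.62 : 0.53.

90.58 : 100.00 : 41.40 : 7.62 : 0.53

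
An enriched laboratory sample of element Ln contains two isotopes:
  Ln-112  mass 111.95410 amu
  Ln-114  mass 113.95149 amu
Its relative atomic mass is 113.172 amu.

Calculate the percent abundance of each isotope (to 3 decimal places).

Let x be the fractional abundance of Ln-112; then Ln-114 has abundance 1 − x.
111.95410·x + 113.95149·(1 − x) = 113.172
(111.95410 − 113.95149)·x = 113.172 − 113.95149
x = -0.77949 / -1.99739 = 0.39025 → 39.025% Ln-112, 60.975% Ln-114.

Ln-112: 39.025%, Ln-114: 60.975%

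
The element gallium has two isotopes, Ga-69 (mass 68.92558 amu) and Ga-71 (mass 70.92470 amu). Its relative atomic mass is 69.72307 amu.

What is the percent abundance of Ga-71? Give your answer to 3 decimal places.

Writing the weighted mean with unknown fraction x of Ga-69:
68.92558·x + 70.92470·(1 − x) = 69.72307
(68.92558 − 70.92470)·x = 69.72307 − 70.92470
x = -1.20163 / -1.99912 = 0.60108 → 60.108% Ga-69, 39.892% Ga-71.

39.892%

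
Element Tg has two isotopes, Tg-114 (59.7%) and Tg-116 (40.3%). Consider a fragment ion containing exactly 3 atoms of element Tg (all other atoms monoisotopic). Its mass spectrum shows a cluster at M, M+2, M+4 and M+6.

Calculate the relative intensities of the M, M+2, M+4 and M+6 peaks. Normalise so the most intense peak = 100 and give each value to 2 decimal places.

Each Tg atom is independently Tg-114 (p = 0.597) or Tg-116 (q = 0.403); the cluster is the binomial expansion (p + q)^3.
P(M) = 0.597^3 = 0.212776
P(M+2) = 3 × 0.597^2 × 0.403^1 = 0.430898
P(M+4) = 3 × 0.597^1 × 0.403^2 = 0.290875
P(M+6) = 0.403^3 = 0.065451
The M+2 peak is largest (0.430898); scaling to 100 gives 49.38 : 100.00 : 67.50 : 15.19.

49.38 : 100.00 : 67.50 : 15.19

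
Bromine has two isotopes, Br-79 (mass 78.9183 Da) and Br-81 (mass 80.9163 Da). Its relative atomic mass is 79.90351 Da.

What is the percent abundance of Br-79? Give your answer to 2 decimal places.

50.69%

Writing the weighted mean with unknown fraction x of Br-79:
78.9183·x + 80.9163·(1 − x) = 79.90351
(78.9183 − 80.9163)·x = 79.90351 − 80.9163
x = -1.01279 / -1.9980 = 0.50690 → 50.69% Br-79, 49.31% Br-81.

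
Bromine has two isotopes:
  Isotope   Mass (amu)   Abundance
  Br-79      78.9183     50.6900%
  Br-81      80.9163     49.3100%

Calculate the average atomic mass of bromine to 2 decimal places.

Average mass = Σ (abundance × isotope mass) = 0.506900 × 78.9183 + 0.493100 × 80.9163
= 40.00369 + 39.89983 = 79.90352 amu

79.90 amu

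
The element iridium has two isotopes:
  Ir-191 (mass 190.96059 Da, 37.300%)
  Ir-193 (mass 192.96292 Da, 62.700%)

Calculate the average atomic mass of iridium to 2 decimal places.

Ar = Σ fᵢ·mᵢ = 0.37300 × 190.96059 + 0.62700 × 192.96292
= 71.228300 + 120.987751 = 192.216051 Da

192.22 Da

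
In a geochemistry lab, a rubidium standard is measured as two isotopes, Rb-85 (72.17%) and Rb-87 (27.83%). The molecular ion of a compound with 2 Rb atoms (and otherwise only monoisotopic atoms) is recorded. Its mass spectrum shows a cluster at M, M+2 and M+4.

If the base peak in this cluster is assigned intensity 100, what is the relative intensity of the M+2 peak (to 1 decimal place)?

Binomial terms of (0.7217 + 0.2783)^2: M 0.5209, M+2 0.4017, M+4 0.0775 → M is the base peak.
P(M) = C(2,0) × 0.7217^2 × 0.2783^0 = 1 × 0.52085089 × 1.0000 = 0.520851 (base)
P(M+2) = C(2,1) × 0.7217^1 × 0.2783^1 = 2 × 0.7217 × 0.2783 = 0.401698
Relative intensity = 0.401698 / 0.520851 × 100 = 77.1

77.1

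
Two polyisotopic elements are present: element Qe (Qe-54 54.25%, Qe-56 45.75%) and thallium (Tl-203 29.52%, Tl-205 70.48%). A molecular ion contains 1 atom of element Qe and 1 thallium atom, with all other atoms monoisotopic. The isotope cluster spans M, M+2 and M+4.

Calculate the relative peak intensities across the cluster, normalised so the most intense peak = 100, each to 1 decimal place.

31.0 : 100.0 : 62.3

Element Qe pattern (n=1): 0.5425 : 0.4575
Thallium pattern (n=1): 0.2952 : 0.7048
Convolve the two distributions (both contribute in 2-u steps):
  M: 0.5425×0.2952 = 0.160146
  M+2: 0.5425×0.7048 + 0.4575×0.2952 = 0.517408
  M+4: 0.4575×0.7048 = 0.322446
Scale to base peak (0.517408) = 100: 31.0 : 100.0 : 62.3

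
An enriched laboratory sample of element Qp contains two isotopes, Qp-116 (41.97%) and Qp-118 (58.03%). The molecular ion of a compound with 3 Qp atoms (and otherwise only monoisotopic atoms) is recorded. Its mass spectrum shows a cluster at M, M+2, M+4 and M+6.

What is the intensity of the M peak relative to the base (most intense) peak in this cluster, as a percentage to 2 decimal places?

17.44%

Term probabilities: M 0.0739, M+2 0.3067, M+4 0.4240, M+6 0.1954. Base peak = M+4.
P(M+4) = C(3,2) × 0.4197^1 × 0.5803^2 = 3 × 0.4197 × 0.33674809 = 0.424000 (base)
P(M) = C(3,0) × 0.4197^3 × 0.5803^0 = 1 × 0.07392935 × 1.0000 = 0.073929
Relative intensity = 0.073929 / 0.424000 × 100 = 17.44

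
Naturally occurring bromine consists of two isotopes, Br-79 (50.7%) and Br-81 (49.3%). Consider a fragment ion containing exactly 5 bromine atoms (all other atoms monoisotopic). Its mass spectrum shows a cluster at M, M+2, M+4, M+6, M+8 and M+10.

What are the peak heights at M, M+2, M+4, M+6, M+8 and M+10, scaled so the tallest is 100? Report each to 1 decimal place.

Expanding (0.507 + 0.493)^5:
P(M) = 0.507^5 = 0.033500
P(M+2) = 5 × 0.507^4 × 0.493^1 = 0.162873
P(M+4) = 10 × 0.507^3 × 0.493^2 = 0.316751
P(M+6) = 10 × 0.507^2 × 0.493^3 = 0.308004
P(M+8) = 5 × 0.507^1 × 0.493^4 = 0.149750
P(M+10) = 0.493^5 = 0.029123
The M+4 peak is largest (0.316751); scaling to 100 gives 10.6 : 51.4 : 100.0 : 97.2 : 47.3 : 9.2.

10.6 : 51.4 : 100.0 : 97.2 : 47.3 : 9.2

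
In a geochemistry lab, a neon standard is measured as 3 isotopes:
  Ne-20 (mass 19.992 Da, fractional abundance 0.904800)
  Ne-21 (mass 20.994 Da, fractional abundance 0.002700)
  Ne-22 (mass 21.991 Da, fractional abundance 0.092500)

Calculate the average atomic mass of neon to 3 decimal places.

Average mass = Σ (abundance × isotope mass) = 0.904800 × 19.992 + 0.002700 × 20.994 + 0.092500 × 21.991
= 18.0888 + 0.0567 + 2.0342 = 20.1797 Da

20.180 Da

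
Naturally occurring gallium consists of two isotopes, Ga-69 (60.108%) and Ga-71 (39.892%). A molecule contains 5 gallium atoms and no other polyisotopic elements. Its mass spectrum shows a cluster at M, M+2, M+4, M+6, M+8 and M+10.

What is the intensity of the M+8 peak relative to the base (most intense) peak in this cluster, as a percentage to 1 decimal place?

(0.60108 + 0.39892)^5 gives M 0.0785, M+2 0.2604, M+4 0.3456, M+6 0.2294, M+8 0.0761, M+10 0.0101; the largest is M+4.
P(M+4) = C(5,2) × 0.60108^3 × 0.39892^2 = 10 × 0.2171685 × 0.15913717 = 0.345596 (base)
P(M+8) = C(5,4) × 0.60108^1 × 0.39892^4 = 5 × 0.60108 × 0.02532464 = 0.076111
Relative intensity = 0.076111 / 0.345596 × 100 = 22.0

22.0%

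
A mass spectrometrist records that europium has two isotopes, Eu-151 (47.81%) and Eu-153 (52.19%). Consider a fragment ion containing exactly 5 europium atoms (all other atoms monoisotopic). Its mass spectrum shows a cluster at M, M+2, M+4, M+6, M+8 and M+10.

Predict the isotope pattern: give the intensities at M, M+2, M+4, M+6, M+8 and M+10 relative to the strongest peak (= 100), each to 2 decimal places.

The 5 Eu atoms are independent, so intensities follow the terms of (0.4781 + 0.5219)^5.
P(M) = 0.4781^5 = 0.024980
P(M+2) = 5 × 0.4781^4 × 0.5219^1 = 0.136343
P(M+4) = 10 × 0.4781^3 × 0.5219^2 = 0.297667
P(M+6) = 10 × 0.4781^2 × 0.5219^3 = 0.324937
P(M+8) = 5 × 0.4781^1 × 0.5219^4 = 0.177353
P(M+10) = 0.5219^5 = 0.038720
The M+6 peak is largest (0.324937); scaling to 100 gives 7.69 : 41.96 : 91.61 : 100.00 : 54.58 : 11.92.

7.69 : 41.96 : 91.61 : 100.00 : 54.58 : 11.92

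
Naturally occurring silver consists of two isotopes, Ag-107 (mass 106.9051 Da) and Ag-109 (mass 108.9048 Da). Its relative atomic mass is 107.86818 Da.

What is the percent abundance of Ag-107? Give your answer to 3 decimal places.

Writing the weighted mean with unknown fraction x of Ag-107:
106.9051·x + 108.9048·(1 − x) = 107.86818
(106.9051 − 108.9048)·x = 107.86818 − 108.9048
x = -1.03662 / -1.9997 = 0.51839 → 51.839% Ag-107, 48.161% Ag-109.

51.839%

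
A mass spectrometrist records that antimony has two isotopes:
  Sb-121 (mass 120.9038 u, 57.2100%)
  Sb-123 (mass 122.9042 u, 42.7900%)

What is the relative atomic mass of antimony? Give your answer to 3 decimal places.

The abundance-weighted mean is 0.572100 × 120.9038 + 0.427900 × 122.9042
= 69.16906 + 52.59071 = 121.75977 u

121.760 u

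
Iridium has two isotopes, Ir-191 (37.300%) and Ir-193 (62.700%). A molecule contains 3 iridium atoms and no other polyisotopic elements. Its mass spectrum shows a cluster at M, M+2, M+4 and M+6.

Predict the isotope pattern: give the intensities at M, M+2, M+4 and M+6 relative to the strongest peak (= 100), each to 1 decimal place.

11.8 : 59.5 : 100.0 : 56.0

The 3 Ir atoms are independent, so intensities follow the terms of (0.37300 + 0.62700)^3.
P(M) = 0.37300^3 = 0.051895
P(M+2) = 3 × 0.37300^2 × 0.62700^1 = 0.261702
P(M+4) = 3 × 0.37300^1 × 0.62700^2 = 0.439911
P(M+6) = 0.62700^3 = 0.246492
The M+4 peak is largest (0.439911); scaling to 100 gives 11.8 : 59.5 : 100.0 : 56.0.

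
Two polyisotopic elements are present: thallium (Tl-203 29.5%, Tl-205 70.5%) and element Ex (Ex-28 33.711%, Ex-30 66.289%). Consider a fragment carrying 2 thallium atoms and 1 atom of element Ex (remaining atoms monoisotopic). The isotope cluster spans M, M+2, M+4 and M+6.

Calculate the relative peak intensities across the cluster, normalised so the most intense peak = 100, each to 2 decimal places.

Thallium pattern (n=2): 0.087025 : 0.41595 : 0.497025
Element Ex pattern (n=1): 0.33711 : 0.66289
Convolve the two distributions (both contribute in 2-u steps):
  M: 0.087025×0.33711 = 0.029337
  M+2: 0.087025×0.66289 + 0.41595×0.33711 = 0.197909
  M+4: 0.41595×0.66289 + 0.497025×0.33711 = 0.443281
  M+6: 0.497025×0.66289 = 0.329473
Scale to base peak (0.443281) = 100: 6.62 : 44.65 : 100.00 : 74.33

6.62 : 44.65 : 100.00 : 74.33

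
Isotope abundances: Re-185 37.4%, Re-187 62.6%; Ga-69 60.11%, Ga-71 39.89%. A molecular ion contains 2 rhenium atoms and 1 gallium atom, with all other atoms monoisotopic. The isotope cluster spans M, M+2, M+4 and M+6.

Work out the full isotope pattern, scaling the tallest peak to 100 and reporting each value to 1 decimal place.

Rhenium pattern (n=2): 0.139876 : 0.468248 : 0.391876
Gallium pattern (n=1): 0.6011 : 0.3989
Convolve the two distributions (both contribute in 2-u steps):
  M: 0.139876×0.6011 = 0.084079
  M+2: 0.139876×0.3989 + 0.468248×0.6011 = 0.337260
  M+4: 0.468248×0.3989 + 0.391876×0.6011 = 0.422341
  M+6: 0.391876×0.3989 = 0.156319
Scale to base peak (0.422341) = 100: 19.9 : 79.9 : 100.0 : 37.0

19.9 : 79.9 : 100.0 : 37.0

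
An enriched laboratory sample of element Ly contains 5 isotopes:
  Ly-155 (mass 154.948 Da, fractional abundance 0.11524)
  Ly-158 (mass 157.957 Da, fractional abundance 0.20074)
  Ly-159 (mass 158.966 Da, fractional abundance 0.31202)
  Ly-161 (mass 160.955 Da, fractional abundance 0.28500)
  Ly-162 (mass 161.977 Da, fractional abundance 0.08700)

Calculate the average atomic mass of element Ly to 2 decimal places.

Weight each isotope mass by its fractional abundance: 0.11524 × 154.948 + 0.20074 × 157.957 + 0.31202 × 158.966 + 0.28500 × 160.955 + 0.08700 × 161.977
= 17.8562 + 31.7083 + 49.6006 + 45.8722 + 14.0920 = 159.1293 Da

159.13 Da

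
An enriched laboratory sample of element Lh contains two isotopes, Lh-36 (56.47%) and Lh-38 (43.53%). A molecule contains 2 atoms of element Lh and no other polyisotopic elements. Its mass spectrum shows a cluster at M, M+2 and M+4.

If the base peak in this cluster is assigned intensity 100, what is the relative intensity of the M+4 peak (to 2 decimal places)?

Binomial terms of (0.5647 + 0.4353)^2: M 0.3189, M+2 0.4916, M+4 0.1895 → M+2 is the base peak.
P(M+2) = C(2,1) × 0.5647^1 × 0.4353^1 = 2 × 0.5647 × 0.4353 = 0.491628 (base)
P(M+4) = C(2,2) × 0.5647^0 × 0.4353^2 = 1 × 1.0000 × 0.18948609 = 0.189486
Relative intensity = 0.189486 / 0.491628 × 100 = 38.54

38.54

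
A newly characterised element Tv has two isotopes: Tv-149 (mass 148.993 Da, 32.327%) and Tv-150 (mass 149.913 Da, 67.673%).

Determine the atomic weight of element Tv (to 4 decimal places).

Weight each isotope mass by its fractional abundance: 0.32327 × 148.993 + 0.67673 × 149.913
= 48.16497 + 101.45062 = 149.61559 Da

149.6156 Da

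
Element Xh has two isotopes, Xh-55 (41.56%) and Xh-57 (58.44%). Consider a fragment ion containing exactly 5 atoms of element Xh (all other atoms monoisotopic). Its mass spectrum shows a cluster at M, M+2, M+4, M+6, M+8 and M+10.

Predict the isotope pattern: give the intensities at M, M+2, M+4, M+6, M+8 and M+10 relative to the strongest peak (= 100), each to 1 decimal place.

Each Xh atom is independently Xh-55 (p = 0.4156) or Xh-57 (q = 0.5844); the cluster is the binomial expansion (p + q)^5.
P(M) = 0.4156^5 = 0.012399
P(M+2) = 5 × 0.4156^4 × 0.5844^1 = 0.087173
P(M+4) = 10 × 0.4156^3 × 0.5844^2 = 0.245159
P(M+6) = 10 × 0.4156^2 × 0.5844^3 = 0.344732
P(M+8) = 5 × 0.4156^1 × 0.5844^4 = 0.242374
P(M+10) = 0.5844^5 = 0.068163
The M+6 peak is largest (0.344732); scaling to 100 gives 3.6 : 25.3 : 71.1 : 100.0 : 70.3 : 19.8.

3.6 : 25.3 : 71.1 : 100.0 : 70.3 : 19.8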